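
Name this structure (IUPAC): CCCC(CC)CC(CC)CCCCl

1-chloro-4,6-diethylnonane

The longest carbon chain is 9 atoms: the parent is nonane.
Choose the numbering such that the substituent locant set {1,4,6} is lower than {4,6,9} at the first point of difference.
That gives a chloro group at C-1; ethyl groups at C-4 and C-6.
The substituents are ordered alphabetically, ignoring any di-/tri- multipliers.
The name is 1-chloro-4,6-diethylnonane.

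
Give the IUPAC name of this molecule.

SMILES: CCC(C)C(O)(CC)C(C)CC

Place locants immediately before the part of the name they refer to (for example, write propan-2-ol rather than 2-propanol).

Counting along the main chain through the –OH group gives 7 carbons: the parent is heptane.
An alcohol (–OH) is the principal characteristic group, giving the suffix -ol.
The molecule is symmetric, so either numbering direction gives the same locants.
This places the hydroxyl at C-4; an ethyl group at C-4; methyl groups at C-3 and C-5.
Substituent prefixes are cited in alphabetical order (multiplying prefixes like di-/tri- are ignored for ordering).
Putting it together: 4-ethyl-3,5-dimethylheptan-4-ol.

4-ethyl-3,5-dimethylheptan-4-ol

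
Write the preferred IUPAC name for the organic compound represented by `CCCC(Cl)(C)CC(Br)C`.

The longest carbon chain is 7 atoms: the parent is heptane.
The numbering direction is chosen so that the substituent locant set {2,4,4} is lower than {4,4,6} at the first point of difference.
That gives a bromo group at C-2; a chloro group at C-4; a methyl group at C-4.
Substituent prefixes are cited in alphabetical order (multiplying prefixes like di-/tri- are ignored for ordering).
Assembling the pieces gives 2-bromo-4-chloro-4-methylheptane.

2-bromo-4-chloro-4-methylheptane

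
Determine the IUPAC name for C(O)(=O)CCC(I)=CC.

Counting along the main chain through the –COOH group and the multiple bond gives 6 carbons: the parent is hexane.
The principal characteristic group is a carboxylic acid (terminal –COOH), named with the suffix -oic acid.
The chain contains a C=C double bond, so the unsaturation ending is -ene.
Choose the numbering such that the carboxylic acid carbon is C-1 by definition.
With this numbering: the double bond between C-4 and C-5; an iodo group at C-4.
Putting it together: 4-iodohex-4-enoic acid.

4-iodohex-4-enoic acid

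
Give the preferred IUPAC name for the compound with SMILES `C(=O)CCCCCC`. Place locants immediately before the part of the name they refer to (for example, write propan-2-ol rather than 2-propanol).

The longest chain bearing the –CHO group is 7 carbons long (heptane).
The highest-priority functional group is an aldehyde (terminal –CHO), so the name ends in -al.
Choose the numbering such that the aldehyde carbon is C-1 by definition.
Putting it together: heptanal.

heptanal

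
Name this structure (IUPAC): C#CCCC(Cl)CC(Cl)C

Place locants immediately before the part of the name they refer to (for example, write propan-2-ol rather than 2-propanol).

5,7-dichlorooct-1-yne

Counting along the main chain through the multiple bond gives 8 carbons: the parent is octane.
A C≡C triple bond in the chain gives the infix -yne-.
The numbering direction is chosen so that numbering from this end puts the triple bond at C-1 rather than C-7.
That gives the triple bond between C-1 and C-2; chloro groups at C-5 and C-7.
Assembling the pieces gives 5,7-dichlorooct-1-yne.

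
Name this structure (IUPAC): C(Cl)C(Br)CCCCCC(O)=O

7-bromo-8-chlorooctanoic acid

Counting along the main chain through the –COOH group gives 8 carbons: the parent is octane.
The highest-priority functional group is a carboxylic acid (terminal –COOH), so the name ends in -oic acid.
Choose the numbering such that the carboxylic acid carbon is C-1 by definition.
With this numbering: a bromo group at C-7; a chloro group at C-8.
The substituents are ordered alphabetically, ignoring any di-/tri- multipliers.
Putting it together: 7-bromo-8-chlorooctanoic acid.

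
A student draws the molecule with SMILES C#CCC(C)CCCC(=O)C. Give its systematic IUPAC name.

The longest chain bearing the carbonyl and the multiple bond is 9 carbons long (nonane).
A ketone (C=O on an internal carbon) is the principal characteristic group, giving the suffix -one.
A C≡C triple bond in the chain gives the infix -yne-.
Choose the numbering such that numbering from this end puts the carbonyl group at C-2 rather than C-8.
That gives the carbonyl at C-2; the triple bond between C-8 and C-9; a methyl group at C-6.
Putting it together: 6-methylnon-8-yn-2-one.

6-methylnon-8-yn-2-one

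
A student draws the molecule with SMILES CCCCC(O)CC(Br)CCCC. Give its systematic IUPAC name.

7-bromoundecan-5-ol

Counting along the main chain through the –OH group gives 11 carbons: the parent is undecane.
The highest-priority functional group is an alcohol (–OH), so the name ends in -ol.
The numbering direction is chosen so that numbering from this end puts the hydroxyl group at C-5 rather than C-7.
That gives the hydroxyl at C-5; a bromo group at C-7.
The name is 7-bromoundecan-5-ol.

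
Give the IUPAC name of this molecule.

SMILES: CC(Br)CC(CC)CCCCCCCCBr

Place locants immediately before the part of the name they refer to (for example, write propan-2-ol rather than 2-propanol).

1,11-dibromo-9-ethyldodecane

The parent chain contains 12 carbons (dodecane).
Number the chain so that the substituent locant set {1,9,11} is lower than {2,4,12} at the first point of difference.
That gives bromo groups at C-1 and C-11; an ethyl group at C-9.
The substituents are ordered alphabetically, ignoring any di-/tri- multipliers.
The name is 1,11-dibromo-9-ethyldodecane.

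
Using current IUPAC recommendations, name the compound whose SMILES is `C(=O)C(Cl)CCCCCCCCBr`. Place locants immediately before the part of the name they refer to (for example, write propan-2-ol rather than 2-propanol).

The longest carbon chain that includes the –CHO group has 10 carbons, so the parent hydride is decane.
The principal characteristic group is an aldehyde (terminal –CHO), named with the suffix -al.
The numbering direction is chosen so that the aldehyde carbon is C-1 by definition.
This places a bromo group at C-10; a chloro group at C-2.
Substituent prefixes are cited in alphabetical order (multiplying prefixes like di-/tri- are ignored for ordering).
The name is 10-bromo-2-chlorodecanal.

10-bromo-2-chlorodecanal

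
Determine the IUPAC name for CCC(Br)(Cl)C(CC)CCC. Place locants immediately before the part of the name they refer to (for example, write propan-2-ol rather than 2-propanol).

The longest continuous carbon chain has 7 atoms, so the parent hydride is heptane.
Number the chain so that the substituent locant set {3,3,4} is lower than {4,5,5} at the first point of difference.
With this numbering: a bromo group at C-3; a chloro group at C-3; an ethyl group at C-4.
Prefixes are listed alphabetically: bromo, chloro, ethyl.
Assembling the pieces gives 3-bromo-3-chloro-4-ethylheptane.

3-bromo-3-chloro-4-ethylheptane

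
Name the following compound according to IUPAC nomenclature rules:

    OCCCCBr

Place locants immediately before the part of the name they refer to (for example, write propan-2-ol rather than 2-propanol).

The longest chain bearing the –OH group is 4 carbons long (butane).
An alcohol (–OH) is the principal characteristic group, giving the suffix -ol.
Number the chain so that numbering from this end puts the hydroxyl group at C-1 rather than C-4.
With this numbering: the hydroxyl at C-1; a bromo group at C-4.
Assembling the pieces gives 4-bromobutan-1-ol.

4-bromobutan-1-ol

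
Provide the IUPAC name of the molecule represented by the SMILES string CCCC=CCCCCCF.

10-fluorodec-4-ene

Counting along the main chain through the multiple bond gives 10 carbons: the parent is decane.
A C=C double bond in the chain gives the infix -ene-.
Number the chain so that numbering from this end puts the double bond at C-4 rather than C-6.
With this numbering: the double bond between C-4 and C-5; a fluoro group at C-10.
Assembling the pieces gives 10-fluorodec-4-ene.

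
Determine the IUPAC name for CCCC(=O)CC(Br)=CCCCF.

6-bromo-10-fluorodec-6-en-4-one

The longest chain bearing the carbonyl and the multiple bond is 10 carbons long (decane).
A ketone (C=O on an internal carbon) is the principal characteristic group, giving the suffix -one.
The chain contains a C=C double bond, so the unsaturation ending is -ene.
Number the chain so that numbering from this end puts the carbonyl group at C-4 rather than C-7.
That gives the carbonyl at C-4; the double bond between C-6 and C-7; a bromo group at C-6; a fluoro group at C-10.
The substituents are ordered alphabetically, ignoring any di-/tri- multipliers.
The name is 6-bromo-10-fluorodec-6-en-4-one.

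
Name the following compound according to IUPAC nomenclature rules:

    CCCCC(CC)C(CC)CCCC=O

The longest carbon chain that includes the –CHO group has 10 carbons, so the parent hydride is decane.
An aldehyde (terminal –CHO) is the principal characteristic group, giving the suffix -al.
Choose the numbering such that the aldehyde carbon is C-1 by definition.
This places ethyl groups at C-5 and C-6.
Putting it together: 5,6-diethyldecanal.

5,6-diethyldecanal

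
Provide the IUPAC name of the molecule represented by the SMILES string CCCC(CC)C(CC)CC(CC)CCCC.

4,5,7-triethylundecane

The longest carbon chain is 11 atoms: the parent is undecane.
Number the chain so that the substituent locant set {4,5,7} is lower than {5,7,8} at the first point of difference.
With this numbering: ethyl groups at C-4 and C-5 and C-7.
Putting it together: 4,5,7-triethylundecane.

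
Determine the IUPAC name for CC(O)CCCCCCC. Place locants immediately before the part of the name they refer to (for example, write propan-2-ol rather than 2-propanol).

nonan-2-ol

The longest chain bearing the –OH group is 9 carbons long (nonane).
The highest-priority functional group is an alcohol (–OH), so the name ends in -ol.
The numbering direction is chosen so that numbering from this end puts the hydroxyl group at C-2 rather than C-8.
That gives the hydroxyl at C-2.
Assembling the pieces gives nonan-2-ol.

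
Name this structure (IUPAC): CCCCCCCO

The longest chain bearing the –OH group is 7 carbons long (heptane).
The highest-priority functional group is an alcohol (–OH), so the name ends in -ol.
Number the chain so that numbering from this end puts the hydroxyl group at C-1 rather than C-7.
This places the hydroxyl at C-1.
The name is heptan-1-ol.

heptan-1-ol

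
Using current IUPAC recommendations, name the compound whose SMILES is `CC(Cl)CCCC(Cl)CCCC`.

The longest continuous carbon chain has 10 atoms, so the parent hydride is decane.
The numbering direction is chosen so that the substituent locant set {2,6} is lower than {5,9} at the first point of difference.
This places chloro groups at C-2 and C-6.
The name is 2,6-dichlorodecane.

2,6-dichlorodecane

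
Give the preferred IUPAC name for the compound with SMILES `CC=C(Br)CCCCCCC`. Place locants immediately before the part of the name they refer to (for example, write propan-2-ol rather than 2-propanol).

3-bromodec-2-ene

The longest chain bearing the multiple bond is 10 carbons long (decane).
The chain contains a C=C double bond, so the unsaturation ending is -ene.
Number the chain so that numbering from this end puts the double bond at C-2 rather than C-8.
That gives the double bond between C-2 and C-3; a bromo group at C-3.
Assembling the pieces gives 3-bromodec-2-ene.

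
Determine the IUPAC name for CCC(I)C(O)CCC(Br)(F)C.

The longest carbon chain that includes the –OH group has 8 carbons, so the parent hydride is octane.
An alcohol (–OH) is the principal characteristic group, giving the suffix -ol.
Number the chain so that numbering from this end puts the hydroxyl group at C-4 rather than C-5.
This places the hydroxyl at C-4; a bromo group at C-7; a fluoro group at C-7; an iodo group at C-3.
Substituent prefixes are cited in alphabetical order (multiplying prefixes like di-/tri- are ignored for ordering).
Assembling the pieces gives 7-bromo-7-fluoro-3-iodooctan-4-ol.

7-bromo-7-fluoro-3-iodooctan-4-ol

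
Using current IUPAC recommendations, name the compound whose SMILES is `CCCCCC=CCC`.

non-3-ene

Counting along the main chain through the multiple bond gives 9 carbons: the parent is nonane.
The chain contains a C=C double bond, so the unsaturation ending is -ene.
Number the chain so that numbering from this end puts the double bond at C-3 rather than C-6.
That gives the double bond between C-3 and C-4.
Putting it together: non-3-ene.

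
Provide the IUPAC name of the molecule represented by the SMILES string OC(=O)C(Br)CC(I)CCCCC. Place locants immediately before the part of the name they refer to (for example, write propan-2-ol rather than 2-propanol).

The longest carbon chain that includes the –COOH group has 9 carbons, so the parent hydride is nonane.
The highest-priority functional group is a carboxylic acid (terminal –COOH), so the name ends in -oic acid.
Choose the numbering such that the carboxylic acid carbon is C-1 by definition.
With this numbering: a bromo group at C-2; an iodo group at C-4.
The substituents are ordered alphabetically, ignoring any di-/tri- multipliers.
Assembling the pieces gives 2-bromo-4-iodononanoic acid.

2-bromo-4-iodononanoic acid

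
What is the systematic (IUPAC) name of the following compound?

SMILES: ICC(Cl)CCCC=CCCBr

1-bromo-8-chloro-9-iodonon-3-ene

The longest carbon chain that includes the multiple bond has 9 carbons, so the parent hydride is nonane.
A C=C double bond in the chain gives the infix -ene-.
The numbering direction is chosen so that numbering from this end puts the double bond at C-3 rather than C-6.
This places the double bond between C-3 and C-4; a bromo group at C-1; a chloro group at C-8; an iodo group at C-9.
The substituents are ordered alphabetically, ignoring any di-/tri- multipliers.
Putting it together: 1-bromo-8-chloro-9-iodonon-3-ene.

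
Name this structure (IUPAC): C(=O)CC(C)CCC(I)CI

6,7-diiodo-3-methylheptanal

The longest chain bearing the –CHO group is 7 carbons long (heptane).
An aldehyde (terminal –CHO) is the principal characteristic group, giving the suffix -al.
Number the chain so that the aldehyde carbon is C-1 by definition.
That gives iodo groups at C-6 and C-7; a methyl group at C-3.
Substituent prefixes are cited in alphabetical order (multiplying prefixes like di-/tri- are ignored for ordering).
Assembling the pieces gives 6,7-diiodo-3-methylheptanal.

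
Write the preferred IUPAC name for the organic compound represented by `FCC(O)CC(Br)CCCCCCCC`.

The longest chain bearing the –OH group is 12 carbons long (dodecane).
An alcohol (–OH) is the principal characteristic group, giving the suffix -ol.
Choose the numbering such that numbering from this end puts the hydroxyl group at C-2 rather than C-11.
That gives the hydroxyl at C-2; a bromo group at C-4; a fluoro group at C-1.
Substituent prefixes are cited in alphabetical order (multiplying prefixes like di-/tri- are ignored for ordering).
The name is 4-bromo-1-fluorododecan-2-ol.

4-bromo-1-fluorododecan-2-ol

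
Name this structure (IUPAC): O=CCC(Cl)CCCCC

The longest chain bearing the –CHO group is 8 carbons long (octane).
The highest-priority functional group is an aldehyde (terminal –CHO), so the name ends in -al.
Number the chain so that the aldehyde carbon is C-1 by definition.
This places a chloro group at C-3.
The name is 3-chlorooctanal.

3-chlorooctanal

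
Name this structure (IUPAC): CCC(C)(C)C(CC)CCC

4-ethyl-3,3-dimethylheptane

The longest continuous carbon chain has 7 atoms, so the parent hydride is heptane.
Number the chain so that the substituent locant set {3,3,4} is lower than {4,5,5} at the first point of difference.
That gives an ethyl group at C-4; two methyl groups at C-3.
Prefixes are listed alphabetically: ethyl, methyl.
Putting it together: 4-ethyl-3,3-dimethylheptane.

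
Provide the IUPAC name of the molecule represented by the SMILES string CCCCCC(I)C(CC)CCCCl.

The longest carbon chain is 10 atoms: the parent is decane.
The numbering direction is chosen so that the substituent locant set {1,4,5} is lower than {6,7,10} at the first point of difference.
This places a chloro group at C-1; an ethyl group at C-4; an iodo group at C-5.
The substituents are ordered alphabetically, ignoring any di-/tri- multipliers.
Assembling the pieces gives 1-chloro-4-ethyl-5-iododecane.

1-chloro-4-ethyl-5-iododecane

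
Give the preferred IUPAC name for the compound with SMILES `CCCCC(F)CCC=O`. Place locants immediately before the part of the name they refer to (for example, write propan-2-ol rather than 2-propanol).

The longest chain bearing the –CHO group is 8 carbons long (octane).
The principal characteristic group is an aldehyde (terminal –CHO), named with the suffix -al.
Number the chain so that the aldehyde carbon is C-1 by definition.
With this numbering: a fluoro group at C-4.
Assembling the pieces gives 4-fluorooctanal.

4-fluorooctanal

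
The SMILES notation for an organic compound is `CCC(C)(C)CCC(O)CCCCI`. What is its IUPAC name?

1-iodo-8,8-dimethyldecan-5-ol

Counting along the main chain through the –OH group gives 10 carbons: the parent is decane.
An alcohol (–OH) is the principal characteristic group, giving the suffix -ol.
Choose the numbering such that numbering from this end puts the hydroxyl group at C-5 rather than C-6.
With this numbering: the hydroxyl at C-5; an iodo group at C-1; two methyl groups at C-8.
Prefixes are listed alphabetically: iodo, methyl.
The name is 1-iodo-8,8-dimethyldecan-5-ol.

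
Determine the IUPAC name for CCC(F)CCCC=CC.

7-fluoronon-2-ene

The longest carbon chain that includes the multiple bond has 9 carbons, so the parent hydride is nonane.
The chain contains a C=C double bond, so the unsaturation ending is -ene.
Number the chain so that numbering from this end puts the double bond at C-2 rather than C-7.
With this numbering: the double bond between C-2 and C-3; a fluoro group at C-7.
Assembling the pieces gives 7-fluoronon-2-ene.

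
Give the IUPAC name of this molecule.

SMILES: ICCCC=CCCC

Counting along the main chain through the multiple bond gives 8 carbons: the parent is octane.
There is one C=C double bond, indicated by the ending -ene.
Choose the numbering such that the substituent locant set {1} is lower than {8} at the first point of difference.
That gives the double bond between C-4 and C-5; an iodo group at C-1.
Assembling the pieces gives 1-iodooct-4-ene.

1-iodooct-4-ene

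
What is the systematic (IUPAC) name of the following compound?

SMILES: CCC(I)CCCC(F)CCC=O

The longest carbon chain that includes the –CHO group has 10 carbons, so the parent hydride is decane.
The highest-priority functional group is an aldehyde (terminal –CHO), so the name ends in -al.
Number the chain so that the aldehyde carbon is C-1 by definition.
With this numbering: a fluoro group at C-4; an iodo group at C-8.
Substituent prefixes are cited in alphabetical order (multiplying prefixes like di-/tri- are ignored for ordering).
Putting it together: 4-fluoro-8-iododecanal.

4-fluoro-8-iododecanal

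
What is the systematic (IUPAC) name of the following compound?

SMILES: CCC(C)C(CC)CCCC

The longest continuous carbon chain has 8 atoms, so the parent hydride is octane.
Number the chain so that the substituent locant set {3,4} is lower than {5,6} at the first point of difference.
This places an ethyl group at C-4; a methyl group at C-3.
The substituents are ordered alphabetically, ignoring any di-/tri- multipliers.
Assembling the pieces gives 4-ethyl-3-methyloctane.

4-ethyl-3-methyloctane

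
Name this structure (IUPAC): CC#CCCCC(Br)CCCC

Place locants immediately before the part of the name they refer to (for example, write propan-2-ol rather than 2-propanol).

7-bromoundec-2-yne

The longest chain bearing the multiple bond is 11 carbons long (undecane).
There is one C≡C triple bond, indicated by the ending -yne.
The numbering direction is chosen so that numbering from this end puts the triple bond at C-2 rather than C-9.
With this numbering: the triple bond between C-2 and C-3; a bromo group at C-7.
Putting it together: 7-bromoundec-2-yne.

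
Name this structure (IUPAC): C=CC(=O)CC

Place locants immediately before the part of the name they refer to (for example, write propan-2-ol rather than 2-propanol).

pent-1-en-3-one

The longest chain bearing the carbonyl and the multiple bond is 5 carbons long (pentane).
A ketone (C=O on an internal carbon) is the principal characteristic group, giving the suffix -one.
A C=C double bond in the chain gives the infix -ene-.
Choose the numbering such that numbering from this end puts the double bond at C-1 rather than C-4.
That gives the carbonyl at C-3; the double bond between C-1 and C-2.
Putting it together: pent-1-en-3-one.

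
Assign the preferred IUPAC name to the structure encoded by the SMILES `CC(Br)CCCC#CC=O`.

Counting along the main chain through the –CHO group and the multiple bond gives 8 carbons: the parent is octane.
The highest-priority functional group is an aldehyde (terminal –CHO), so the name ends in -al.
The chain contains a C≡C triple bond, so the unsaturation ending is -yne.
Number the chain so that the aldehyde carbon is C-1 by definition.
This places the triple bond between C-2 and C-3; a bromo group at C-7.
Assembling the pieces gives 7-bromooct-2-ynal.

7-bromooct-2-ynal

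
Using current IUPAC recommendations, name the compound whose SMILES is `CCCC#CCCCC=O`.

non-5-ynal

The longest carbon chain that includes the –CHO group and the multiple bond has 9 carbons, so the parent hydride is nonane.
The principal characteristic group is an aldehyde (terminal –CHO), named with the suffix -al.
The chain contains a C≡C triple bond, so the unsaturation ending is -yne.
The numbering direction is chosen so that the aldehyde carbon is C-1 by definition.
That gives the triple bond between C-5 and C-6.
The name is non-5-ynal.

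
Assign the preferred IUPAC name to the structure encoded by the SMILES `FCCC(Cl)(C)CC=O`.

3-chloro-5-fluoro-3-methylpentanal

The longest carbon chain that includes the –CHO group has 5 carbons, so the parent hydride is pentane.
An aldehyde (terminal –CHO) is the principal characteristic group, giving the suffix -al.
The numbering direction is chosen so that the aldehyde carbon is C-1 by definition.
With this numbering: a chloro group at C-3; a fluoro group at C-5; a methyl group at C-3.
Prefixes are listed alphabetically: chloro, fluoro, methyl.
Putting it together: 3-chloro-5-fluoro-3-methylpentanal.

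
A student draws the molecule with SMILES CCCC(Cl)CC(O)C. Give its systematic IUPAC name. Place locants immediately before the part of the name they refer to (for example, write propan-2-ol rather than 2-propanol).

The longest carbon chain that includes the –OH group has 7 carbons, so the parent hydride is heptane.
The highest-priority functional group is an alcohol (–OH), so the name ends in -ol.
The numbering direction is chosen so that numbering from this end puts the hydroxyl group at C-2 rather than C-6.
That gives the hydroxyl at C-2; a chloro group at C-4.
The name is 4-chloroheptan-2-ol.

4-chloroheptan-2-ol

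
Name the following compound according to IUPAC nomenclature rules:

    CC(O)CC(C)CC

4-methylhexan-2-ol

The longest chain bearing the –OH group is 6 carbons long (hexane).
The highest-priority functional group is an alcohol (–OH), so the name ends in -ol.
Choose the numbering such that numbering from this end puts the hydroxyl group at C-2 rather than C-5.
That gives the hydroxyl at C-2; a methyl group at C-4.
The name is 4-methylhexan-2-ol.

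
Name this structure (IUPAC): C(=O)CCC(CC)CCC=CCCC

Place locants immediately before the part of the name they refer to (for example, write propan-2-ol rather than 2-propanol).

4-ethylundec-7-enal

Counting along the main chain through the –CHO group and the multiple bond gives 11 carbons: the parent is undecane.
The highest-priority functional group is an aldehyde (terminal –CHO), so the name ends in -al.
A C=C double bond in the chain gives the infix -ene-.
Number the chain so that the aldehyde carbon is C-1 by definition.
This places the double bond between C-7 and C-8; an ethyl group at C-4.
Putting it together: 4-ethylundec-7-enal.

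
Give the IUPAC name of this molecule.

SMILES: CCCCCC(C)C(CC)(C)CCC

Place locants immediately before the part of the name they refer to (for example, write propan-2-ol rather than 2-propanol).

4-ethyl-4,5-dimethyldecane

The longest continuous carbon chain has 10 atoms, so the parent hydride is decane.
The numbering direction is chosen so that the substituent locant set {4,4,5} is lower than {6,7,7} at the first point of difference.
This places an ethyl group at C-4; methyl groups at C-4 and C-5.
The substituents are ordered alphabetically, ignoring any di-/tri- multipliers.
Assembling the pieces gives 4-ethyl-4,5-dimethyldecane.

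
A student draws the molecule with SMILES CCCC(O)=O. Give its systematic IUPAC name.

butanoic acid

The longest carbon chain that includes the –COOH group has 4 carbons, so the parent hydride is butane.
The principal characteristic group is a carboxylic acid (terminal –COOH), named with the suffix -oic acid.
Number the chain so that the carboxylic acid carbon is C-1 by definition.
The name is butanoic acid.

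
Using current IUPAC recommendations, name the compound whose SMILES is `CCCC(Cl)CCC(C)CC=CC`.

8-chloro-5-methylundec-2-ene

The longest carbon chain that includes the multiple bond has 11 carbons, so the parent hydride is undecane.
The chain contains a C=C double bond, so the unsaturation ending is -ene.
Choose the numbering such that numbering from this end puts the double bond at C-2 rather than C-9.
That gives the double bond between C-2 and C-3; a chloro group at C-8; a methyl group at C-5.
Prefixes are listed alphabetically: chloro, methyl.
Putting it together: 8-chloro-5-methylundec-2-ene.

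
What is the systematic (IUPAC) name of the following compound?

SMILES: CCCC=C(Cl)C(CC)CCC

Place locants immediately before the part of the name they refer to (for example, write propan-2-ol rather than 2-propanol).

The longest carbon chain that includes the multiple bond has 9 carbons, so the parent hydride is nonane.
A C=C double bond in the chain gives the infix -ene-.
The numbering direction is chosen so that numbering from this end puts the double bond at C-4 rather than C-5.
With this numbering: the double bond between C-4 and C-5; a chloro group at C-5; an ethyl group at C-6.
Prefixes are listed alphabetically: chloro, ethyl.
Putting it together: 5-chloro-6-ethylnon-4-ene.

5-chloro-6-ethylnon-4-ene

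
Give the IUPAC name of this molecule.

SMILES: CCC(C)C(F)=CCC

The longest carbon chain that includes the multiple bond has 7 carbons, so the parent hydride is heptane.
The chain contains a C=C double bond, so the unsaturation ending is -ene.
Number the chain so that numbering from this end puts the double bond at C-3 rather than C-4.
That gives the double bond between C-3 and C-4; a fluoro group at C-4; a methyl group at C-5.
The substituents are ordered alphabetically, ignoring any di-/tri- multipliers.
Assembling the pieces gives 4-fluoro-5-methylhept-3-ene.

4-fluoro-5-methylhept-3-ene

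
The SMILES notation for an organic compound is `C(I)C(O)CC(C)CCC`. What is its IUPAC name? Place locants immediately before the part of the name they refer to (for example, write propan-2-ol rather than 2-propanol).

1-iodo-4-methylheptan-2-ol

Counting along the main chain through the –OH group gives 7 carbons: the parent is heptane.
The highest-priority functional group is an alcohol (–OH), so the name ends in -ol.
Choose the numbering such that numbering from this end puts the hydroxyl group at C-2 rather than C-6.
That gives the hydroxyl at C-2; an iodo group at C-1; a methyl group at C-4.
Prefixes are listed alphabetically: iodo, methyl.
Assembling the pieces gives 1-iodo-4-methylheptan-2-ol.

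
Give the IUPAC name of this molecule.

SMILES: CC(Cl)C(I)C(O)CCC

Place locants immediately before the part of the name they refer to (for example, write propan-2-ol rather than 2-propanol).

The longest carbon chain that includes the –OH group has 7 carbons, so the parent hydride is heptane.
The principal characteristic group is an alcohol (–OH), named with the suffix -ol.
Choose the numbering such that the substituent locant set {2,3} is lower than {5,6} at the first point of difference.
That gives the hydroxyl at C-4; a chloro group at C-2; an iodo group at C-3.
Prefixes are listed alphabetically: chloro, iodo.
Putting it together: 2-chloro-3-iodoheptan-4-ol.

2-chloro-3-iodoheptan-4-ol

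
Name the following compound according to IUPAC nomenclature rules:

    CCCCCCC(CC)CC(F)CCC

6-ethyl-4-fluorododecane

The longest continuous carbon chain has 12 atoms, so the parent hydride is dodecane.
The numbering direction is chosen so that the substituent locant set {4,6} is lower than {7,9} at the first point of difference.
This places an ethyl group at C-6; a fluoro group at C-4.
Substituent prefixes are cited in alphabetical order (multiplying prefixes like di-/tri- are ignored for ordering).
The name is 6-ethyl-4-fluorododecane.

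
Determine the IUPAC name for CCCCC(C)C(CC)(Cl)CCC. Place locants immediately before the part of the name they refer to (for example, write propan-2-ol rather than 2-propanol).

The longest continuous carbon chain has 9 atoms, so the parent hydride is nonane.
The numbering direction is chosen so that the substituent locant set {4,4,5} is lower than {5,6,6} at the first point of difference.
This places a chloro group at C-4; an ethyl group at C-4; a methyl group at C-5.
The substituents are ordered alphabetically, ignoring any di-/tri- multipliers.
The name is 4-chloro-4-ethyl-5-methylnonane.

4-chloro-4-ethyl-5-methylnonane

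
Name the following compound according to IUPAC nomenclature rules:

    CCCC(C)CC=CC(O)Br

Counting along the main chain through the –OH group and the multiple bond gives 8 carbons: the parent is octane.
The principal characteristic group is an alcohol (–OH), named with the suffix -ol.
A C=C double bond in the chain gives the infix -ene-.
The numbering direction is chosen so that numbering from this end puts the hydroxyl group at C-1 rather than C-8.
That gives the hydroxyl at C-1; the double bond between C-2 and C-3; a bromo group at C-1; a methyl group at C-5.
Substituent prefixes are cited in alphabetical order (multiplying prefixes like di-/tri- are ignored for ordering).
Putting it together: 1-bromo-5-methyloct-2-en-1-ol.

1-bromo-5-methyloct-2-en-1-ol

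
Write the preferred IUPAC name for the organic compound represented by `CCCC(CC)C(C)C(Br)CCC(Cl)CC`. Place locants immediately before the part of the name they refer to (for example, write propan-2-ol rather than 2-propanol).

The longest carbon chain is 11 atoms: the parent is undecane.
Choose the numbering such that the substituent locant set {3,6,7,8} is lower than {4,5,6,9} at the first point of difference.
That gives a bromo group at C-6; a chloro group at C-3; an ethyl group at C-8; a methyl group at C-7.
The substituents are ordered alphabetically, ignoring any di-/tri- multipliers.
Putting it together: 6-bromo-3-chloro-8-ethyl-7-methylundecane.

6-bromo-3-chloro-8-ethyl-7-methylundecane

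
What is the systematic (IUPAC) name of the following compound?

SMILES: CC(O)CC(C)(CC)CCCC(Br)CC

Counting along the main chain through the –OH group gives 10 carbons: the parent is decane.
The highest-priority functional group is an alcohol (–OH), so the name ends in -ol.
Choose the numbering such that numbering from this end puts the hydroxyl group at C-2 rather than C-9.
With this numbering: the hydroxyl at C-2; a bromo group at C-8; an ethyl group at C-4; a methyl group at C-4.
Substituent prefixes are cited in alphabetical order (multiplying prefixes like di-/tri- are ignored for ordering).
Assembling the pieces gives 8-bromo-4-ethyl-4-methyldecan-2-ol.

8-bromo-4-ethyl-4-methyldecan-2-ol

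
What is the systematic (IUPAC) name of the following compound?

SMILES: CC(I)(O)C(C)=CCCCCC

2-iodo-3-methylnon-3-en-2-ol

The longest carbon chain that includes the –OH group and the multiple bond has 9 carbons, so the parent hydride is nonane.
The principal characteristic group is an alcohol (–OH), named with the suffix -ol.
A C=C double bond in the chain gives the infix -ene-.
Choose the numbering such that numbering from this end puts the hydroxyl group at C-2 rather than C-8.
That gives the hydroxyl at C-2; the double bond between C-3 and C-4; an iodo group at C-2; a methyl group at C-3.
Substituent prefixes are cited in alphabetical order (multiplying prefixes like di-/tri- are ignored for ordering).
Putting it together: 2-iodo-3-methylnon-3-en-2-ol.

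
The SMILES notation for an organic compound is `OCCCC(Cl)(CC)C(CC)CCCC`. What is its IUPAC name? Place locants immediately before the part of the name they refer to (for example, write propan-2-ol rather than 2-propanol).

4-chloro-4,5-diethylnonan-1-ol

The longest chain bearing the –OH group is 9 carbons long (nonane).
The principal characteristic group is an alcohol (–OH), named with the suffix -ol.
Choose the numbering such that numbering from this end puts the hydroxyl group at C-1 rather than C-9.
That gives the hydroxyl at C-1; a chloro group at C-4; ethyl groups at C-4 and C-5.
Prefixes are listed alphabetically: chloro, ethyl.
The name is 4-chloro-4,5-diethylnonan-1-ol.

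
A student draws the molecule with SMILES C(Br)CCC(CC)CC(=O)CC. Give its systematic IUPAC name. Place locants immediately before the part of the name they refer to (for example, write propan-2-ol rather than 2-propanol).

8-bromo-5-ethyloctan-3-one

The longest chain bearing the carbonyl is 8 carbons long (octane).
A ketone (C=O on an internal carbon) is the principal characteristic group, giving the suffix -one.
Choose the numbering such that numbering from this end puts the carbonyl group at C-3 rather than C-6.
With this numbering: the carbonyl at C-3; a bromo group at C-8; an ethyl group at C-5.
Prefixes are listed alphabetically: bromo, ethyl.
Putting it together: 8-bromo-5-ethyloctan-3-one.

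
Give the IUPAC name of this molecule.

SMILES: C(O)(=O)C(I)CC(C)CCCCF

8-fluoro-2-iodo-4-methyloctanoic acid

Counting along the main chain through the –COOH group gives 8 carbons: the parent is octane.
A carboxylic acid (terminal –COOH) is the principal characteristic group, giving the suffix -oic acid.
The numbering direction is chosen so that the carboxylic acid carbon is C-1 by definition.
With this numbering: a fluoro group at C-8; an iodo group at C-2; a methyl group at C-4.
The substituents are ordered alphabetically, ignoring any di-/tri- multipliers.
The name is 8-fluoro-2-iodo-4-methyloctanoic acid.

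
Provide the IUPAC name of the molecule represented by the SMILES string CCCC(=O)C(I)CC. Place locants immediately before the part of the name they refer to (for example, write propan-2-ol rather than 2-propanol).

The longest chain bearing the carbonyl is 7 carbons long (heptane).
The principal characteristic group is a ketone (C=O on an internal carbon), named with the suffix -one.
Choose the numbering such that the substituent locant set {3} is lower than {5} at the first point of difference.
With this numbering: the carbonyl at C-4; an iodo group at C-3.
Putting it together: 3-iodoheptan-4-one.

3-iodoheptan-4-one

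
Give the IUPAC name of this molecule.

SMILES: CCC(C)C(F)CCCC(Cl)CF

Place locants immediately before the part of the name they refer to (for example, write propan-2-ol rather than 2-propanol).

The parent chain contains 9 carbons (nonane).
The numbering direction is chosen so that the substituent locant set {1,2,6,7} is lower than {3,4,8,9} at the first point of difference.
That gives a chloro group at C-2; fluoro groups at C-1 and C-6; a methyl group at C-7.
The substituents are ordered alphabetically, ignoring any di-/tri- multipliers.
The name is 2-chloro-1,6-difluoro-7-methylnonane.

2-chloro-1,6-difluoro-7-methylnonane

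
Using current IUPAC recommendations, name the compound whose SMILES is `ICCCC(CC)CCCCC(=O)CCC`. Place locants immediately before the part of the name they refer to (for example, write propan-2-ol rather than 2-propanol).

9-ethyl-12-iodododecan-4-one

The longest carbon chain that includes the carbonyl has 12 carbons, so the parent hydride is dodecane.
The principal characteristic group is a ketone (C=O on an internal carbon), named with the suffix -one.
The numbering direction is chosen so that numbering from this end puts the carbonyl group at C-4 rather than C-9.
That gives the carbonyl at C-4; an ethyl group at C-9; an iodo group at C-12.
Substituent prefixes are cited in alphabetical order (multiplying prefixes like di-/tri- are ignored for ordering).
Putting it together: 9-ethyl-12-iodododecan-4-one.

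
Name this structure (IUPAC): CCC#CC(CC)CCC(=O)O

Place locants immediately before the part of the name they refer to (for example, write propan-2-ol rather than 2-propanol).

Counting along the main chain through the –COOH group and the multiple bond gives 8 carbons: the parent is octane.
The principal characteristic group is a carboxylic acid (terminal –COOH), named with the suffix -oic acid.
A C≡C triple bond in the chain gives the infix -yne-.
Choose the numbering such that the carboxylic acid carbon is C-1 by definition.
That gives the triple bond between C-5 and C-6; an ethyl group at C-4.
The name is 4-ethyloct-5-ynoic acid.

4-ethyloct-5-ynoic acid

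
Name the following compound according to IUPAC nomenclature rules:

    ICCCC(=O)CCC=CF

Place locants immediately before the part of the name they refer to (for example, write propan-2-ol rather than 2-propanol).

8-fluoro-1-iodooct-7-en-4-one

The longest carbon chain that includes the carbonyl and the multiple bond has 8 carbons, so the parent hydride is octane.
A ketone (C=O on an internal carbon) is the principal characteristic group, giving the suffix -one.
A C=C double bond in the chain gives the infix -ene-.
Number the chain so that numbering from this end puts the carbonyl group at C-4 rather than C-5.
That gives the carbonyl at C-4; the double bond between C-7 and C-8; a fluoro group at C-8; an iodo group at C-1.
Prefixes are listed alphabetically: fluoro, iodo.
The name is 8-fluoro-1-iodooct-7-en-4-one.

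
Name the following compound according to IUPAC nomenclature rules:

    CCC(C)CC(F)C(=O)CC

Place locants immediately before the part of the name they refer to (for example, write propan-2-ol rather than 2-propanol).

The longest chain bearing the carbonyl is 8 carbons long (octane).
A ketone (C=O on an internal carbon) is the principal characteristic group, giving the suffix -one.
Number the chain so that numbering from this end puts the carbonyl group at C-3 rather than C-6.
With this numbering: the carbonyl at C-3; a fluoro group at C-4; a methyl group at C-6.
Prefixes are listed alphabetically: fluoro, methyl.
Assembling the pieces gives 4-fluoro-6-methyloctan-3-one.

4-fluoro-6-methyloctan-3-one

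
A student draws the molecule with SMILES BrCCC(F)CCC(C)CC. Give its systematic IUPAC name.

1-bromo-3-fluoro-6-methyloctane

The parent chain contains 8 carbons (octane).
Number the chain so that the substituent locant set {1,3,6} is lower than {3,6,8} at the first point of difference.
With this numbering: a bromo group at C-1; a fluoro group at C-3; a methyl group at C-6.
The substituents are ordered alphabetically, ignoring any di-/tri- multipliers.
The name is 1-bromo-3-fluoro-6-methyloctane.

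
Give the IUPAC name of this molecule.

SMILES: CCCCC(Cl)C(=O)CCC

5-chlorononan-4-one

Counting along the main chain through the carbonyl gives 9 carbons: the parent is nonane.
A ketone (C=O on an internal carbon) is the principal characteristic group, giving the suffix -one.
The numbering direction is chosen so that numbering from this end puts the carbonyl group at C-4 rather than C-6.
This places the carbonyl at C-4; a chloro group at C-5.
Assembling the pieces gives 5-chlorononan-4-one.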